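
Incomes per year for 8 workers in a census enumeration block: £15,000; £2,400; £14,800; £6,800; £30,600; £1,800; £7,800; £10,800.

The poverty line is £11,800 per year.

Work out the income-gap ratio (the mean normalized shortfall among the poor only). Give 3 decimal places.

Poor units: £1,800, £2,400, £6,800, £7,800, £10,800 (q = 5 of N = 8).
Shortfall ratios (z−y)/z: 0.8475, 0.7966, 0.4237, 0.3390, 0.0847; sum = 2.491525.
I averages over the q = 5 poor units only: 2.491525 / 5 = 0.498.

0.498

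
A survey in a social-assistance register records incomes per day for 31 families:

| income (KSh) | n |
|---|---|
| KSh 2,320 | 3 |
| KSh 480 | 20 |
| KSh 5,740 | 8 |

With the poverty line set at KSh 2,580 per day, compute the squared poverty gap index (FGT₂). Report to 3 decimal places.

Below the line: 20×KSh 480, 3×KSh 2,320 (q = 23 of N = 31).
Gap ratios (z−y)/z: (2580−480)/2580 = 0.8140 (×20); (2580−2320)/2580 = 0.1008 (×3).
Squared: 0.6625 (×20); 0.0102 (×3).
Sum = 13.280873; P₂ = 13.280873 / 31 = 0.428.

0.428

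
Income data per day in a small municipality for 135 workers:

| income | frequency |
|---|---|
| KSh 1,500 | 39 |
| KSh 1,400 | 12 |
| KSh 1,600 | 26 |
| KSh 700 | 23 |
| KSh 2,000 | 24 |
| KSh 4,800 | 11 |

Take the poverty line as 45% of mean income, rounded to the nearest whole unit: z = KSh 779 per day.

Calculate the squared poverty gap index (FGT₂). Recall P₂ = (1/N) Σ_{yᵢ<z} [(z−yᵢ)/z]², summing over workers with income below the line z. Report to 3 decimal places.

Below z: 23×KSh 700 (q = 23 of N = 135).
Normalized shortfalls: (779−700)/779 = 0.1014 (×23).
Squared: 0.0103 (×23).
Sum = 0.236541; P₂ = 0.236541 / 135 = 0.002.

0.002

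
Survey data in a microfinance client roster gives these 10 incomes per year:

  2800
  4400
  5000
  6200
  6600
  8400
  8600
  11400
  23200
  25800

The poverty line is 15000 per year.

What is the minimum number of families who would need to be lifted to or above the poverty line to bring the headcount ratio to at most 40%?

4

Currently q = 8 of N = 10 are below the line (H = 0.800).
A headcount ratio of at most 40% allows at most ⌊0.40 × 10⌋ = 4 poor families.
So at least 8 − 4 = 4 must be lifted.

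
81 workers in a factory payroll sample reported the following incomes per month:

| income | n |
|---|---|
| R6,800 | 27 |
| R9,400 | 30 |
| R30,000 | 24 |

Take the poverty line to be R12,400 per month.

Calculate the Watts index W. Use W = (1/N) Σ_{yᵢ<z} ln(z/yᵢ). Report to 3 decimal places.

0.303

Incomes under z: 27×R6,800, 30×R9,400 (q = 57 of N = 81).
ln(z/y) terms: ln(12400/6800) = 0.6008 (×27); ln(12400/9400) = 0.2770 (×30).
W = 24.530498 / 81 = 0.303.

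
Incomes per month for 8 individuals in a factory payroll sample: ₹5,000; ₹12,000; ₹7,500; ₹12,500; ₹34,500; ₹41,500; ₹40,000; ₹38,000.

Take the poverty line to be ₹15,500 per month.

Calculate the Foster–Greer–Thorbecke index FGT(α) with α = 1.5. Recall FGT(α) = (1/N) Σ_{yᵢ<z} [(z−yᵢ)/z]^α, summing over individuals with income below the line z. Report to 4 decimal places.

0.1401

Poor units: ₹5,000, ₹7,500, ₹12,000, ₹12,500 (q = 4 of N = 8).
Shortfall ratios: (15500−5000)/15500 = 0.6774; (15500−7500)/15500 = 0.5161; (15500−12000)/15500 = 0.2258; (15500−12500)/15500 = 0.1935.
Raised to α = 1.5: 0.55755; 0.37080; 0.10730; 0.08515.
Sum = 1.120802; FGT(1.5) = 1.120802 / 8 = 0.1401.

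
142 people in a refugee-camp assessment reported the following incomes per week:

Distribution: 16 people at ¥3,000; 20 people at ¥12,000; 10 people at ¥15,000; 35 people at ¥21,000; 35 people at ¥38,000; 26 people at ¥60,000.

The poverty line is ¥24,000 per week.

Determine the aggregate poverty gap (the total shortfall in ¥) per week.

Poor units: 16×¥3,000, 20×¥12,000, 10×¥15,000, 35×¥21,000 (q = 81 of N = 142).
Individual gaps: 16×(24000−3000) = 336000; 20×(24000−12000) = 240000; 10×(24000−15000) = 90000; 35×(24000−21000) = 105000.
Aggregate gap = ¥771,000.

¥771,000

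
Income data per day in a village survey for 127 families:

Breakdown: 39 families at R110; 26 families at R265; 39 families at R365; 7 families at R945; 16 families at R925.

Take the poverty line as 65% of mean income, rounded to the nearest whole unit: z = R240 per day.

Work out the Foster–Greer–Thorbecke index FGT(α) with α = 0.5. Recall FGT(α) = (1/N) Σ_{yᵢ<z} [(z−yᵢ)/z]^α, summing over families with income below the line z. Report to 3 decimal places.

0.226

Poor units: 39×R110 (q = 39 of N = 127).
Gap ratios (z−y)/z: (240−110)/240 = 0.5417 (×39).
Raised to α = 0.5: 0.73598 (×39).
Sum = 28.703223; FGT(0.5) = 28.703223 / 127 = 0.226.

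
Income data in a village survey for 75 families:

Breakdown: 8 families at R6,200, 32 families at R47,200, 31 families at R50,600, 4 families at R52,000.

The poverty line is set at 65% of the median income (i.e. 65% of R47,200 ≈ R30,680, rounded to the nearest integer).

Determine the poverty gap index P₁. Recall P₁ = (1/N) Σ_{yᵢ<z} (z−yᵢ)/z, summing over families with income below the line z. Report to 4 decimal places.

Poor units: 8×R6,200 (q = 8 of N = 75).
Normalized shortfalls: (30680−6200)/30680 = 0.7979 (×8).
Sum of shortfalls = 6.383312; P₁ averages over all N: 6.383312 / 75 = 0.0851.

0.0851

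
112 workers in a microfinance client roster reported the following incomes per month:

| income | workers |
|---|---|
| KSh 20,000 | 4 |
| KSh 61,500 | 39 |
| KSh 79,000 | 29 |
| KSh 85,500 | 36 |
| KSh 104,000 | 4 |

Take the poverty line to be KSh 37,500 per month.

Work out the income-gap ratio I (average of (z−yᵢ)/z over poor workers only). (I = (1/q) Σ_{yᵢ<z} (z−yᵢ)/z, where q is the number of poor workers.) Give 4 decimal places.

0.4667

Incomes under z: 4×KSh 20,000 (q = 4 of N = 112).
Relative gaps: 0.4667 (×4); sum = 1.866667.
I averages over the q = 4 poor units only: 1.866667 / 4 = 0.4667.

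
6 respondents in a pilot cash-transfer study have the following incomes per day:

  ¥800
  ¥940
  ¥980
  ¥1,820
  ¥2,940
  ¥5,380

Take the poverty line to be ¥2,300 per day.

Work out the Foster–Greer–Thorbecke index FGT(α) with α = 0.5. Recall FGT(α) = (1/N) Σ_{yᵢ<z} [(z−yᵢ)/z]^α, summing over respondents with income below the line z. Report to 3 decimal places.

0.465

Below z: ¥800, ¥940, ¥980, ¥1,820 (q = 4 of N = 6).
Gap ratios (z−y)/z: (2300−800)/2300 = 0.6522; (2300−940)/2300 = 0.5913; (2300−980)/2300 = 0.5739; (2300−1820)/2300 = 0.2087.
Raised to α = 0.5: 0.80757; 0.76896; 0.75757; 0.45683.
Sum = 2.790939; FGT(0.5) = 2.790939 / 6 = 0.465.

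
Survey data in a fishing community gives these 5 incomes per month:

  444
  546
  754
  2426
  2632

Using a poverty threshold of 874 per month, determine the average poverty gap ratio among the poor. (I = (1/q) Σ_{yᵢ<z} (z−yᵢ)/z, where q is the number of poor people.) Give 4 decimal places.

0.3349

Below z: 444, 546, 754 (q = 3 of N = 5).
Shortfall ratios (z−y)/z: 0.4920, 0.3753, 0.1373; sum = 1.004577.
I averages over the q = 3 poor units only: 1.004577 / 3 = 0.3349.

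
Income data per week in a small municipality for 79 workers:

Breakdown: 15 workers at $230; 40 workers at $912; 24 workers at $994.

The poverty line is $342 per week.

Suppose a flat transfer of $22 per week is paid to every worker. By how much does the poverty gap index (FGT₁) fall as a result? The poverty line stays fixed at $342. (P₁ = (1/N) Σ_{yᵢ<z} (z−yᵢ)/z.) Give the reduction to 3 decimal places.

Before: below the line — 15×$230; poverty gap index (FGT₁) = 0.06218.
After the $22 transfer: below the line — 15×$252; poverty gap index (FGT₁) = 0.04997.
Reduction = 0.06218 − 0.04997 = 0.012.

0.012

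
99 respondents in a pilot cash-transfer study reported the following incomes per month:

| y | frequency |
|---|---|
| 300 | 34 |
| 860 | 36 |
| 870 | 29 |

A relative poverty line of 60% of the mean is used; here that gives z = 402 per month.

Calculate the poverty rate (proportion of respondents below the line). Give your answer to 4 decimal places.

0.3434

34 of the 99 respondents have income below 402.
H = 34/99 = 0.3434.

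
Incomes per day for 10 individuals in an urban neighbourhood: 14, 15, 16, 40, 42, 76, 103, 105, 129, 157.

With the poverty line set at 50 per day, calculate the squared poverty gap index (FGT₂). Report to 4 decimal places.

Below the line: 14, 15, 16, 40, 42 (q = 5 of N = 10).
Shortfall ratios: (50−14)/50 = 0.7200; (50−15)/50 = 0.7000; (50−16)/50 = 0.6800; (50−40)/50 = 0.2000; (50−42)/50 = 0.1600.
Squared: 0.5184; 0.4900; 0.4624; 0.0400; 0.0256.
Sum = 1.536400; P₂ = 1.536400 / 10 = 0.1536.

0.1536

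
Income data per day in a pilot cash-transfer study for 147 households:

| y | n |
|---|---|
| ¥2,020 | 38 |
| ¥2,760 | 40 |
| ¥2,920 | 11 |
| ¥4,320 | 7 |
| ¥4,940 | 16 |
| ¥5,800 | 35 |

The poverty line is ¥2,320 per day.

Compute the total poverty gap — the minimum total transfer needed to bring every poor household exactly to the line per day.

¥11,400

Incomes under z: 38×¥2,020 (q = 38 of N = 147).
Individual gaps: 38×(2320−2020) = 11400.
Aggregate gap = ¥11,400.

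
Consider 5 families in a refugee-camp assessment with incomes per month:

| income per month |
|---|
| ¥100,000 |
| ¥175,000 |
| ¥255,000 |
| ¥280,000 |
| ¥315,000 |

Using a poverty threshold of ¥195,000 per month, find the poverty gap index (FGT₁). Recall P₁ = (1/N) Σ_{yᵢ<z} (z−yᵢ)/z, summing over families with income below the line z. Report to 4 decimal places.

Below the line: ¥100,000, ¥175,000 (q = 2 of N = 5).
Normalized shortfalls: (195000−100000)/195000 = 0.4872; (195000−175000)/195000 = 0.1026.
Sum of shortfalls = 0.589744; P₁ averages over all N: 0.589744 / 5 = 0.1179.

0.1179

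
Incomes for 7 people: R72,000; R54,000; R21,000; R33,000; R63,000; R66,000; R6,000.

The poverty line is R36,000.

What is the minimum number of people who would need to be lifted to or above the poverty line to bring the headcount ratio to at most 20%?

2

Currently q = 3 of N = 7 are below the line (H = 0.429).
A headcount ratio of at most 20% allows at most ⌊0.20 × 7⌋ = 1 poor people.
So at least 3 − 1 = 2 must be lifted.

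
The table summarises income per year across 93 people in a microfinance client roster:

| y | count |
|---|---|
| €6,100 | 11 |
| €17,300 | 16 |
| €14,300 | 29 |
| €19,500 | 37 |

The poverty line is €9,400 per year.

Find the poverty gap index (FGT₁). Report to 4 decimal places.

Below the line: 11×€6,100 (q = 11 of N = 93).
Shortfall ratios: (9400−6100)/9400 = 0.3511 (×11).
Σ = 3.861702. Dividing by the full population N = 93 gives P₁ = 0.0415.

0.0415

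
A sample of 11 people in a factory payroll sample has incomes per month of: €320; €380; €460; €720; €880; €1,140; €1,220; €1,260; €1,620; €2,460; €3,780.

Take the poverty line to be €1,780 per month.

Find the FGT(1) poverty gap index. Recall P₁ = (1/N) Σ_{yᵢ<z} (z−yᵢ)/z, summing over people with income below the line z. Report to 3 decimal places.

0.410

Incomes under z: €320, €380, €460, €720, €880, €1,140, €1,220, €1,260, €1,620 (q = 9 of N = 11).
Gap ratios (z−y)/z: (1780−320)/1780 = 0.8202; (1780−380)/1780 = 0.7865; (1780−460)/1780 = 0.7416; (1780−720)/1780 = 0.5955; (1780−880)/1780 = 0.5056; (1780−1140)/1780 = 0.3596; (1780−1220)/1780 = 0.3146; (1780−1260)/1780 = 0.2921; (1780−1620)/1780 = 0.0899.
Σ = 4.505618. Dividing by the full population N = 11 gives P₁ = 0.410.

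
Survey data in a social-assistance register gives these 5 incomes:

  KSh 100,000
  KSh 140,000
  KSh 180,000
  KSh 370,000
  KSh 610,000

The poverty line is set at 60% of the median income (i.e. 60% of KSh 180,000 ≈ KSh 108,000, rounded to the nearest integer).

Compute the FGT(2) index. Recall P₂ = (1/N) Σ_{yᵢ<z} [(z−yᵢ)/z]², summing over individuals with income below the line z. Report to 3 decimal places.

Below z: KSh 100,000 (q = 1 of N = 5).
Gap ratios (z−y)/z: (108000−100000)/108000 = 0.0741.
Squared: 0.0055.
Sum = 0.005487; P₂ = 0.005487 / 5 = 0.001.

0.001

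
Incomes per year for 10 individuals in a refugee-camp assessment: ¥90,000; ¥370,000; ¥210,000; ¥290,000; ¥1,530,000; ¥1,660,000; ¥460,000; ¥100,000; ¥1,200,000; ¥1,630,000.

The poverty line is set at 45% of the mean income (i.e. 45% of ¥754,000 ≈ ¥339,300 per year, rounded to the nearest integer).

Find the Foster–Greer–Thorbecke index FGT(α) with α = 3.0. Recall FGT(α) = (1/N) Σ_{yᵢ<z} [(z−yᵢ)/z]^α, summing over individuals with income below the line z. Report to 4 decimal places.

Poor units: ¥90,000, ¥100,000, ¥210,000, ¥290,000 (q = 4 of N = 10).
Relative gaps: (339300−90000)/339300 = 0.7347; (339300−100000)/339300 = 0.7053; (339300−210000)/339300 = 0.3811; (339300−290000)/339300 = 0.1453.
Raised to α = 3.0: 0.39666; 0.35081; 0.05534; 0.00307.
Sum = 0.805879; FGT(3.0) = 0.805879 / 10 = 0.0806.

0.0806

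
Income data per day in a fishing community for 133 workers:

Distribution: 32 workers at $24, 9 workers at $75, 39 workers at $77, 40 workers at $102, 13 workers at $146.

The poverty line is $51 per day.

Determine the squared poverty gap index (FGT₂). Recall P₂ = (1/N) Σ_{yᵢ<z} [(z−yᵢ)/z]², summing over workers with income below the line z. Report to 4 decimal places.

0.0674

Poor units: 32×$24 (q = 32 of N = 133).
Gap ratios (z−y)/z: (51−24)/51 = 0.5294 (×32).
Squared: 0.2803 (×32).
Sum = 8.968858; P₂ = 8.968858 / 133 = 0.0674.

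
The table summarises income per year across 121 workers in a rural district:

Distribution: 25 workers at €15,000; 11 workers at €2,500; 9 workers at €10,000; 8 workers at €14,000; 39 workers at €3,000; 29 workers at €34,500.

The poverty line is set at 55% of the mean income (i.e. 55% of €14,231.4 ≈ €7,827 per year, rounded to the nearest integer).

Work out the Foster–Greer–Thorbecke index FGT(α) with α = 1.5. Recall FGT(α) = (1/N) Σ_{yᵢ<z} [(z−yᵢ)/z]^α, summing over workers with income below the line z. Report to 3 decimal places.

0.207

Below z: 11×€2,500, 39×€3,000 (q = 50 of N = 121).
Relative gaps: (7827−2500)/7827 = 0.6806 (×11); (7827−3000)/7827 = 0.6167 (×39).
Raised to α = 1.5: 0.56148 (×11); 0.48431 (×39).
Sum = 25.064303; FGT(1.5) = 25.064303 / 121 = 0.207.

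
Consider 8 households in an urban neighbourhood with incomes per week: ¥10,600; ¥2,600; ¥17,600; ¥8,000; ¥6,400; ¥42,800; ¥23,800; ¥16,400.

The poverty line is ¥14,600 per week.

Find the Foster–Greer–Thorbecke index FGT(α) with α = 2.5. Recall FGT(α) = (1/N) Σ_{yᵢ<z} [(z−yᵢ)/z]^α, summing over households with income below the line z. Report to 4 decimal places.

Incomes under z: ¥2,600, ¥6,400, ¥8,000, ¥10,600 (q = 4 of N = 8).
Relative gaps: (14600−2600)/14600 = 0.8219; (14600−6400)/14600 = 0.5616; (14600−8000)/14600 = 0.4521; (14600−10600)/14600 = 0.2740.
Raised to α = 2.5: 0.61245; 0.23640; 0.13740; 0.03929.
Sum = 1.025539; FGT(2.5) = 1.025539 / 8 = 0.1282.

0.1282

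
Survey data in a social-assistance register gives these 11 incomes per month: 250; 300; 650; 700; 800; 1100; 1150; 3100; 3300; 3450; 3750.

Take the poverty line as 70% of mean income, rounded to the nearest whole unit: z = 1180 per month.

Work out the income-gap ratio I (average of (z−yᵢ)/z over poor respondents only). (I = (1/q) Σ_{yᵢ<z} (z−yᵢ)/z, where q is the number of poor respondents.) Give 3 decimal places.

Poor units: 250, 300, 650, 700, 800, 1100, 1150 (q = 7 of N = 11).
Shortfall ratios (z−y)/z: 0.7881, 0.7458, 0.4492, 0.4068, 0.3220, 0.0678, 0.0254; sum = 2.805085.
I averages over the q = 7 poor units only: 2.805085 / 7 = 0.401.

0.401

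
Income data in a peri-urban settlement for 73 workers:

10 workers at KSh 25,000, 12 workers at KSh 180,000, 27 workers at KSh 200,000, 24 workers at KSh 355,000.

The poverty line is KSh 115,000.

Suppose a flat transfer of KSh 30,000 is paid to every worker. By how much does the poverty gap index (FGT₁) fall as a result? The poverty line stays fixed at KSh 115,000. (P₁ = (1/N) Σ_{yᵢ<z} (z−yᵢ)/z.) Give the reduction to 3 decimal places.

Before: below the line — 10×KSh 25,000; poverty gap index (FGT₁) = 0.10721.
After the KSh 30,000 transfer: below the line — 10×KSh 55,000; poverty gap index (FGT₁) = 0.07147.
Reduction = 0.10721 − 0.07147 = 0.036.

0.036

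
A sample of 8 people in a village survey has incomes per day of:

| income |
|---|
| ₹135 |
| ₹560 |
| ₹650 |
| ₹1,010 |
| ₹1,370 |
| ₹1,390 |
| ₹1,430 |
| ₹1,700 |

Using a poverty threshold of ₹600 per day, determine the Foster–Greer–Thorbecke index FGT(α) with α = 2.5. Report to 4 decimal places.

0.0662

Incomes under z: ₹135, ₹560 (q = 2 of N = 8).
Relative gaps: (600−135)/600 = 0.7750; (600−560)/600 = 0.0667.
Raised to α = 2.5: 0.52875; 0.00115.
Sum = 0.529902; FGT(2.5) = 0.529902 / 8 = 0.0662.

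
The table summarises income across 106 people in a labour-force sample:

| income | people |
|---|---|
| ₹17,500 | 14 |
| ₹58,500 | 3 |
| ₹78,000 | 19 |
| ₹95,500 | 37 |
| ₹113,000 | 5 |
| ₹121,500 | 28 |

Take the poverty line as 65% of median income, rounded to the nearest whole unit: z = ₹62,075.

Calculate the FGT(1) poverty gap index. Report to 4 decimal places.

Below the line: 14×₹17,500, 3×₹58,500 (q = 17 of N = 106).
Normalized shortfalls: (62075−17500)/62075 = 0.7181 (×14); (62075−58500)/62075 = 0.0576 (×3).
Σ = 10.225936. Dividing by the full population N = 106 gives P₁ = 0.0965.

0.0965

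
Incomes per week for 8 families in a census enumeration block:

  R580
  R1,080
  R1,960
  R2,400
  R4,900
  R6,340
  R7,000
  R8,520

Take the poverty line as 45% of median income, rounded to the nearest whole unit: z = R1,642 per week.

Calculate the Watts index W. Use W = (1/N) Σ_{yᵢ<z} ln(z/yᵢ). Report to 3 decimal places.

Below the line: R580, R1,080 (q = 2 of N = 8).
Log shortfalls: ln(1642/580) = 1.0406; ln(1642/1080) = 0.4190.
W = 1.459596 / 8 = 0.182.

0.182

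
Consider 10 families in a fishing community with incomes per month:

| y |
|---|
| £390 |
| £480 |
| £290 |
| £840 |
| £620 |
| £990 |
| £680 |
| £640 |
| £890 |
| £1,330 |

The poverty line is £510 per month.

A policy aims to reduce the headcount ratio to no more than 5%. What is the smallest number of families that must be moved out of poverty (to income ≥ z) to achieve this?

3

Currently q = 3 of N = 10 are below the line (H = 0.300).
A headcount ratio of at most 5% allows at most ⌊0.05 × 10⌋ = 0 poor families.
So at least 3 − 0 = 3 must be lifted.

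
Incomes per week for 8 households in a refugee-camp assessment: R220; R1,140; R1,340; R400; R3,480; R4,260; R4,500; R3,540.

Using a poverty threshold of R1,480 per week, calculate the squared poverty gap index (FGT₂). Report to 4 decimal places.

0.1649

Poor units: R220, R400, R1,140, R1,340 (q = 4 of N = 8).
Shortfall ratios: (1480−220)/1480 = 0.8514; (1480−400)/1480 = 0.7297; (1480−1140)/1480 = 0.2297; (1480−1340)/1480 = 0.0946.
Squared: 0.7248; 0.5325; 0.0528; 0.0089.
Sum = 1.319028; P₂ = 1.319028 / 8 = 0.1649.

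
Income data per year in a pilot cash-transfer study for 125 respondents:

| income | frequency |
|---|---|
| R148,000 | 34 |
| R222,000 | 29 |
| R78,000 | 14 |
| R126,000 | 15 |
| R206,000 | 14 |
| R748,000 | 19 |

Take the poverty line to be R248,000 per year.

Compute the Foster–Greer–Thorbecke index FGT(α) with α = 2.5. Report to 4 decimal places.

0.0942

Below the line: 14×R78,000, 15×R126,000, 34×R148,000, 14×R206,000, 29×R222,000 (q = 106 of N = 125).
Relative gaps: (248000−78000)/248000 = 0.6855 (×14); (248000−126000)/248000 = 0.4919 (×15); (248000−148000)/248000 = 0.4032 (×34); (248000−206000)/248000 = 0.1694 (×14); (248000−222000)/248000 = 0.1048 (×29).
Raised to α = 2.5: 0.38904 (×14); 0.16973 (×15); 0.10325 (×34); 0.01180 (×14); 0.00356 (×29).
Sum = 11.771357; FGT(2.5) = 11.771357 / 125 = 0.0942.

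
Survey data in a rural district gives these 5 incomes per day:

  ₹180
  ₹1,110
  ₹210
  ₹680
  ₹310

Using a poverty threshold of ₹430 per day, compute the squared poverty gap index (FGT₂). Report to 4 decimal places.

Incomes under z: ₹180, ₹210, ₹310 (q = 3 of N = 5).
Shortfall ratios: (430−180)/430 = 0.5814; (430−210)/430 = 0.5116; (430−310)/430 = 0.2791.
Squared: 0.3380; 0.2618; 0.0779.
Sum = 0.677664; P₂ = 0.677664 / 5 = 0.1355.

0.1355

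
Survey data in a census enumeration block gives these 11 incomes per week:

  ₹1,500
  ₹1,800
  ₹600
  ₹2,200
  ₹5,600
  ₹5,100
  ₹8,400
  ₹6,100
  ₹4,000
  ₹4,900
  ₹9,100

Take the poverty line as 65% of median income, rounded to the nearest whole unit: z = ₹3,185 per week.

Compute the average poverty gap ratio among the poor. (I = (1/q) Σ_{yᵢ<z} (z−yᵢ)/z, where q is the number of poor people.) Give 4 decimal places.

0.5212

Below the line: ₹600, ₹1,500, ₹1,800, ₹2,200 (q = 4 of N = 11).
Relative gaps: 0.8116, 0.5290, 0.4349, 0.3093; sum = 2.084772.
I averages over the q = 4 poor units only: 2.084772 / 4 = 0.5212.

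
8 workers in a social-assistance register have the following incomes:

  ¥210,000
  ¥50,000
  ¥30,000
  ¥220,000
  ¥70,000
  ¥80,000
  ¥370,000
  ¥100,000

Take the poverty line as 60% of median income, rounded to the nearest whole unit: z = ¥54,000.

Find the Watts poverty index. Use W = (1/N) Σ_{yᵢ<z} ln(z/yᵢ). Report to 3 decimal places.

0.083

Poor units: ¥30,000, ¥50,000 (q = 2 of N = 8).
ln(z/y) terms: ln(54000/30000) = 0.5878; ln(54000/50000) = 0.0770.
W = 0.664748 / 8 = 0.083.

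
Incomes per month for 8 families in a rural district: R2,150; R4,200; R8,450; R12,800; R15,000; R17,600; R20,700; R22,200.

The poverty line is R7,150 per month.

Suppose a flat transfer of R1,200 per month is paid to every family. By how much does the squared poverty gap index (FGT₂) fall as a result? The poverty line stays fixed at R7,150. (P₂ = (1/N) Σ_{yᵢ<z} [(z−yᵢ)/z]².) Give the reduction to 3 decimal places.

Before: below the line — R2,150, R4,200; squared poverty gap index (FGT₂) = 0.08241.
After the R1,200 transfer: below the line — R3,350, R5,400; squared poverty gap index (FGT₂) = 0.04280.
Reduction = 0.08241 − 0.04280 = 0.040.

0.040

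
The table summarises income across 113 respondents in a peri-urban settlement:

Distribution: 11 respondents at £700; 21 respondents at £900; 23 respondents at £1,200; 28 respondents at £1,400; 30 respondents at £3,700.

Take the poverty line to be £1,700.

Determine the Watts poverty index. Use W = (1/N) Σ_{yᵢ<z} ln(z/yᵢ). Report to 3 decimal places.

0.324

Incomes under z: 11×£700, 21×£900, 23×£1,200, 28×£1,400 (q = 83 of N = 113).
Log gaps: ln(1700/700) = 0.8873 (×11); ln(1700/900) = 0.6360 (×21); ln(1700/1200) = 0.3483 (×23); ln(1700/1400) = 0.1942 (×28).
W = 36.563522 / 113 = 0.324.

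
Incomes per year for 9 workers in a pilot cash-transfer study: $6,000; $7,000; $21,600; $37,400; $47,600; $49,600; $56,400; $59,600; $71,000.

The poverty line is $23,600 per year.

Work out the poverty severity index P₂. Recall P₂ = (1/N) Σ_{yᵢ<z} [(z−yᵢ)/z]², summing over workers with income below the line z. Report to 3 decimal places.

Poor units: $6,000, $7,000, $21,600 (q = 3 of N = 9).
Shortfall ratios: (23600−6000)/23600 = 0.7458; (23600−7000)/23600 = 0.7034; (23600−21600)/23600 = 0.0847.
Squared: 0.5562; 0.4948; 0.0072.
Sum = 1.058101; P₂ = 1.058101 / 9 = 0.118.

0.118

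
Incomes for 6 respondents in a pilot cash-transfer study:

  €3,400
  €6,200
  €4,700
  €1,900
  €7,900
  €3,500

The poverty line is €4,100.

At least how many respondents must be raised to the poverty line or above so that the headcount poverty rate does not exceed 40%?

1

Currently q = 3 of N = 6 are below the line (H = 0.500).
A headcount ratio of at most 40% allows at most ⌊0.40 × 6⌋ = 2 poor respondents.
So at least 3 − 2 = 1 must be lifted.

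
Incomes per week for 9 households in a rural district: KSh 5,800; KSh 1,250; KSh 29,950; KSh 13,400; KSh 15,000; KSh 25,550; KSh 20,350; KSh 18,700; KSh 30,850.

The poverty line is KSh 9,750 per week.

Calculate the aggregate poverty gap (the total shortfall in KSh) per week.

KSh 12,450

Poor units: KSh 1,250, KSh 5,800 (q = 2 of N = 9).
Individual gaps: 9750−1250 = 8500; 9750−5800 = 3950.
Aggregate gap = KSh 12,450.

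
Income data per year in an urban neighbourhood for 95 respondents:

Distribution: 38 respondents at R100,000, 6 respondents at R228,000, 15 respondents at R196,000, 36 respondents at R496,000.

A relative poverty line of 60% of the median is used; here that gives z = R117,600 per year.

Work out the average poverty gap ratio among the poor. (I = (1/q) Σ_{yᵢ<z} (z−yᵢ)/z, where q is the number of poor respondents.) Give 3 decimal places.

Incomes under z: 38×R100,000 (q = 38 of N = 95).
Relative gaps: 0.1497 (×38); sum = 5.687075.
The income-gap ratio divides by q (the poor only): 5.687075 / 38 = 0.150.

0.150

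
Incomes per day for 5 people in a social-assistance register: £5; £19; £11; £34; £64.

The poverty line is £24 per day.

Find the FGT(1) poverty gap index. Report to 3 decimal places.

0.308

Below the line: £5, £11, £19 (q = 3 of N = 5).
Relative gaps: (24−5)/24 = 0.7917; (24−11)/24 = 0.5417; (24−19)/24 = 0.2083.
Σ = 1.541667. Dividing by the full population N = 5 gives P₁ = 0.308.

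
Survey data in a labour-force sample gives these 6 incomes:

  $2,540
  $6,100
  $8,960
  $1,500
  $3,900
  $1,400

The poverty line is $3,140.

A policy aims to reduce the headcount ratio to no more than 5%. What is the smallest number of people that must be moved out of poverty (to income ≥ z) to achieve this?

3 of the 6 people are poor, so H = 3/6 = 0.500.
A headcount ratio of at most 5% allows at most ⌊0.05 × 6⌋ = 0 poor people.
So at least 3 − 0 = 3 must be lifted.

3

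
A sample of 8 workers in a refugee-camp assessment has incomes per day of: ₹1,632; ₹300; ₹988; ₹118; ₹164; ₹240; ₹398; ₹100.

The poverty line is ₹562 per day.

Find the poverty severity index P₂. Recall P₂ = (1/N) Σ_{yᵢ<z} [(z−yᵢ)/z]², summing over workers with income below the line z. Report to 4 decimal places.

Below z: ₹100, ₹118, ₹164, ₹240, ₹300, ₹398 (q = 6 of N = 8).
Relative gaps: (562−100)/562 = 0.8221; (562−118)/562 = 0.7900; (562−164)/562 = 0.7082; (562−240)/562 = 0.5730; (562−300)/562 = 0.4662; (562−398)/562 = 0.2918.
Squared: 0.6758; 0.6242; 0.5015; 0.3283; 0.2173; 0.0852.
Sum = 2.432239; P₂ = 2.432239 / 8 = 0.3040.

0.3040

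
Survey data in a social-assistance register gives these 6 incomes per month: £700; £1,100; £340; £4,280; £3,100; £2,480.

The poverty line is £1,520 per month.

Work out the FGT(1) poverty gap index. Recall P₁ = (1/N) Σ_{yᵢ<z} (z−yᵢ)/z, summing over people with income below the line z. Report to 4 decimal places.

Below z: £340, £700, £1,100 (q = 3 of N = 6).
Relative gaps: (1520−340)/1520 = 0.7763; (1520−700)/1520 = 0.5395; (1520−1100)/1520 = 0.2763.
Σ = 1.592105. Dividing by the full population N = 6 gives P₁ = 0.2654.

0.2654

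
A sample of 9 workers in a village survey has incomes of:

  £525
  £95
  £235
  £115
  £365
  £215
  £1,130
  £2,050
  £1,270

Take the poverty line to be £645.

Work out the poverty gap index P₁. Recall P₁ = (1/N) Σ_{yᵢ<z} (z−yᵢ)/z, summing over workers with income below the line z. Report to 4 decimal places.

Below the line: £95, £115, £215, £235, £365, £525 (q = 6 of N = 9).
Gap ratios (z−y)/z: (645−95)/645 = 0.8527; (645−115)/645 = 0.8217; (645−215)/645 = 0.6667; (645−235)/645 = 0.6357; (645−365)/645 = 0.4341; (645−525)/645 = 0.1860.
Sum of shortfalls = 3.596899; P₁ averages over all N: 3.596899 / 9 = 0.3997.

0.3997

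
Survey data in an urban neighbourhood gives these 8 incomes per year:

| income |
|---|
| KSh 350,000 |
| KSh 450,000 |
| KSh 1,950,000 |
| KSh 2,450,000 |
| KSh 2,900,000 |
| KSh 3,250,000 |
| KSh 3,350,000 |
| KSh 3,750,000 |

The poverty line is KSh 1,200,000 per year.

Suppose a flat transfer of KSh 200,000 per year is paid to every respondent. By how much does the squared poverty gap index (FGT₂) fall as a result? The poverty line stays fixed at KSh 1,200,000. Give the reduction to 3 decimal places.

0.049

Before: below the line — KSh 350,000, KSh 450,000; squared poverty gap index (FGT₂) = 0.11155.
After the KSh 200,000 transfer: below the line — KSh 550,000, KSh 650,000; squared poverty gap index (FGT₂) = 0.06293.
Reduction = 0.11155 − 0.06293 = 0.049.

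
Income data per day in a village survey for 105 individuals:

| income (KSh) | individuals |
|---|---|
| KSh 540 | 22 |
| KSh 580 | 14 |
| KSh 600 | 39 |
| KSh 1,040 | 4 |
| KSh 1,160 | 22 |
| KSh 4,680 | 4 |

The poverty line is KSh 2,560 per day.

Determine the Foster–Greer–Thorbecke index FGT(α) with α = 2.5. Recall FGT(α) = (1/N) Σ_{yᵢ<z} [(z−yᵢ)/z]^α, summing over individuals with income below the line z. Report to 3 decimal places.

Incomes under z: 22×KSh 540, 14×KSh 580, 39×KSh 600, 4×KSh 1,040, 22×KSh 1,160 (q = 101 of N = 105).
Shortfall ratios: (2560−540)/2560 = 0.7891 (×22); (2560−580)/2560 = 0.7734 (×14); (2560−600)/2560 = 0.7656 (×39); (2560−1040)/2560 = 0.5938 (×4); (2560−1160)/2560 = 0.5469 (×22).
Raised to α = 2.5: 0.55307 (×22); 0.52609 (×14); 0.51291 (×39); 0.27165 (×4); 0.22117 (×22).
Sum = 45.488526; FGT(2.5) = 45.488526 / 105 = 0.433.

0.433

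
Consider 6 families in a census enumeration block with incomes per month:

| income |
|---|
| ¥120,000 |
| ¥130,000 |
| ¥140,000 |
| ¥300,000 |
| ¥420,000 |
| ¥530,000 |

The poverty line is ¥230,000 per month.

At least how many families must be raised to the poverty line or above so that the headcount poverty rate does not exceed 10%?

3 of the 6 families are poor, so H = 3/6 = 0.500.
A headcount ratio of at most 10% allows at most ⌊0.10 × 6⌋ = 0 poor families.
So at least 3 − 0 = 3 must be lifted.

3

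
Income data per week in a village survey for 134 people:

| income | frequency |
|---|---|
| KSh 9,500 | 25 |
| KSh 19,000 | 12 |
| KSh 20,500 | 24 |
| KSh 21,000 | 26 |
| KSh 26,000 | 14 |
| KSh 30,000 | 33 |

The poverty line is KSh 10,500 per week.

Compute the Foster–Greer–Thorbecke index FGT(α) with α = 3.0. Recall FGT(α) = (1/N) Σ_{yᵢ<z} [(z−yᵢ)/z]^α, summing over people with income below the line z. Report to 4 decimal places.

Below the line: 25×KSh 9,500 (q = 25 of N = 134).
Shortfall ratios: (10500−9500)/10500 = 0.0952 (×25).
Raised to α = 3.0: 0.00086 (×25).
Sum = 0.021596; FGT(3.0) = 0.021596 / 134 = 0.0002.

0.0002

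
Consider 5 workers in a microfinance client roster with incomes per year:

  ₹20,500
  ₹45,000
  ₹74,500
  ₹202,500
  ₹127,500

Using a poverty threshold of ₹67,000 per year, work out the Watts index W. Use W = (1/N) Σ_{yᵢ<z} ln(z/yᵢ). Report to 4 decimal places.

Incomes under z: ₹20,500, ₹45,000 (q = 2 of N = 5).
ln(z/y) terms: ln(67000/20500) = 1.1843; ln(67000/45000) = 0.3980.
W = 1.582298 / 5 = 0.3165.

0.3165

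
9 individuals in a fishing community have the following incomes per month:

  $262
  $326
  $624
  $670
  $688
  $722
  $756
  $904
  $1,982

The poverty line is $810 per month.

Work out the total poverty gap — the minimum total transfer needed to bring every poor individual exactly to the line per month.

$1,622

Below z: $262, $326, $624, $670, $688, $722, $756 (q = 7 of N = 9).
Individual gaps: 810−262 = 548; 810−326 = 484; 810−624 = 186; 810−670 = 140; 810−688 = 122; 810−722 = 88; 810−756 = 54.
Aggregate gap = $1,622.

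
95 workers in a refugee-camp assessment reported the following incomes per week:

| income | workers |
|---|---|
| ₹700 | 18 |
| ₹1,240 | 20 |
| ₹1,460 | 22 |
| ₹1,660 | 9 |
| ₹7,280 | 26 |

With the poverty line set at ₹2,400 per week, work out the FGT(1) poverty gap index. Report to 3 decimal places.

Poor units: 18×₹700, 20×₹1,240, 22×₹1,460, 9×₹1,660 (q = 69 of N = 95).
Relative gaps: (2400−700)/2400 = 0.7083 (×18); (2400−1240)/2400 = 0.4833 (×20); (2400−1460)/2400 = 0.3917 (×22); (2400−1660)/2400 = 0.3083 (×9).
Sum of shortfalls = 33.808333; P₁ averages over all N: 33.808333 / 95 = 0.356.

0.356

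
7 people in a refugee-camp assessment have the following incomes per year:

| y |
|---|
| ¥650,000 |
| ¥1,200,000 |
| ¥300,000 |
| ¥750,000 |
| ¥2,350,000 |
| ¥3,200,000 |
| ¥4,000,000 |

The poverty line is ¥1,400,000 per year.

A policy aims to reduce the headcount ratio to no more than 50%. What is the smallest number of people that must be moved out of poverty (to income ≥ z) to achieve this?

1

4 of the 7 people are poor, so H = 4/7 = 0.571.
A headcount ratio of at most 50% allows at most ⌊0.50 × 7⌋ = 3 poor people.
So at least 4 − 3 = 1 must be lifted.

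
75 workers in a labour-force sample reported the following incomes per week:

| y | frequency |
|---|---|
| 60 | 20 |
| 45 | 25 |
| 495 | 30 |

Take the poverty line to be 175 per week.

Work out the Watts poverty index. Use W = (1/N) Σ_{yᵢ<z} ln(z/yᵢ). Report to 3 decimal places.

0.738

Poor units: 25×45, 20×60 (q = 45 of N = 75).
Log gaps: ln(175/45) = 1.3581 (×25); ln(175/60) = 1.0704 (×20).
W = 55.361915 / 75 = 0.738.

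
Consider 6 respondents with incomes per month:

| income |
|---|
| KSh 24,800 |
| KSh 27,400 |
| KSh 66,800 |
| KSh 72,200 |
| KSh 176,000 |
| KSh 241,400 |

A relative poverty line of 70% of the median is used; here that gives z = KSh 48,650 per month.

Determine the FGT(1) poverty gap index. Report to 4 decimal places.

Below z: KSh 24,800, KSh 27,400 (q = 2 of N = 6).
Gap ratios (z−y)/z: (48650−24800)/48650 = 0.4902; (48650−27400)/48650 = 0.4368.
Sum of shortfalls = 0.927030; P₁ averages over all N: 0.927030 / 6 = 0.1545.

0.1545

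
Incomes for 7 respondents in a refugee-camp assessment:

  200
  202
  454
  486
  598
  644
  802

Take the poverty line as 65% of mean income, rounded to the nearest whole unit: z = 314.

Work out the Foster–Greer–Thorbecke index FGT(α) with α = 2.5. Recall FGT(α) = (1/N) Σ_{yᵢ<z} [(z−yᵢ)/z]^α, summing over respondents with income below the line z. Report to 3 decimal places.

Poor units: 200, 202 (q = 2 of N = 7).
Normalized shortfalls: (314−200)/314 = 0.3631; (314−202)/314 = 0.3567.
Raised to α = 2.5: 0.07942; 0.07598.
Sum = 0.155405; FGT(2.5) = 0.155405 / 7 = 0.022.

0.022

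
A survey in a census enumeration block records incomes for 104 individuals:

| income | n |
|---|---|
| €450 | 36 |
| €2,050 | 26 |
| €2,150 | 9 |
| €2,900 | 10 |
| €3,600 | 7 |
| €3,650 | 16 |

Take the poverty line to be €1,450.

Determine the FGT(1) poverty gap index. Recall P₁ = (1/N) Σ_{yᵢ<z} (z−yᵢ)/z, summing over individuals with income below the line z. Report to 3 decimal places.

0.239

Incomes under z: 36×€450 (q = 36 of N = 104).
Shortfall ratios: (1450−450)/1450 = 0.6897 (×36).
Σ = 24.827586. Dividing by the full population N = 104 gives P₁ = 0.239.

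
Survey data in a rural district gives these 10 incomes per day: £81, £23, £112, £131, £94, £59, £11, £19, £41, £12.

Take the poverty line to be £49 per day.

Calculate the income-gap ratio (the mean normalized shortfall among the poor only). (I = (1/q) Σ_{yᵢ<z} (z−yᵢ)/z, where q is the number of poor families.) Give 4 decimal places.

0.5673

Poor units: £11, £12, £19, £23, £41 (q = 5 of N = 10).
Shortfall ratios (z−y)/z: 0.7755, 0.7551, 0.6122, 0.5306, 0.1633; sum = 2.836735.
The income-gap ratio divides by q (the poor only): 2.836735 / 5 = 0.5673.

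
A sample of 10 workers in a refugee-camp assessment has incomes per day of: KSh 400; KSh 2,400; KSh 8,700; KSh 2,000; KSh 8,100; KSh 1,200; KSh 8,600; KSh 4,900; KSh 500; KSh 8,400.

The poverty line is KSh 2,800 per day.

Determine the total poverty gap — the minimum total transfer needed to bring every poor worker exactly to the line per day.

Poor units: KSh 400, KSh 500, KSh 1,200, KSh 2,000, KSh 2,400 (q = 5 of N = 10).
Individual gaps: 2800−400 = 2400; 2800−500 = 2300; 2800−1200 = 1600; 2800−2000 = 800; 2800−2400 = 400.
Aggregate gap = KSh 7,500.

KSh 7,500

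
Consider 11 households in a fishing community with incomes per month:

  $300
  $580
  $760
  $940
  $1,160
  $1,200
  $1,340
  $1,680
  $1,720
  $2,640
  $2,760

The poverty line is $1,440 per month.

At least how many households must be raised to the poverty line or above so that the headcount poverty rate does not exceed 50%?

2

7 of the 11 households are poor, so H = 7/11 = 0.636.
A headcount ratio of at most 50% allows at most ⌊0.50 × 11⌋ = 5 poor households.
So at least 7 − 5 = 2 must be lifted.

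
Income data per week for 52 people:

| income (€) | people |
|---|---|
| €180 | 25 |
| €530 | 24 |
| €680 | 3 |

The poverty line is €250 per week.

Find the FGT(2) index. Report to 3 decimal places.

0.038

Below the line: 25×€180 (q = 25 of N = 52).
Normalized shortfalls: (250−180)/250 = 0.2800 (×25).
Squared: 0.0784 (×25).
Sum = 1.960000; P₂ = 1.960000 / 52 = 0.038.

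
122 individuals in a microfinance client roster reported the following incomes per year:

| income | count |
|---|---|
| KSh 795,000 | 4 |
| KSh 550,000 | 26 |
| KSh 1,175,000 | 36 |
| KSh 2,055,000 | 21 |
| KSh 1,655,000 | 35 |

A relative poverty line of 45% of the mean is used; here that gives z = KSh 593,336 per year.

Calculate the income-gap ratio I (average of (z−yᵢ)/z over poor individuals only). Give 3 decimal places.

Incomes under z: 26×KSh 550,000 (q = 26 of N = 122).
Shortfall ratios (z−y)/z: 0.0730 (×26); sum = 1.898985.
I averages over the q = 26 poor units only: 1.898985 / 26 = 0.073.

0.073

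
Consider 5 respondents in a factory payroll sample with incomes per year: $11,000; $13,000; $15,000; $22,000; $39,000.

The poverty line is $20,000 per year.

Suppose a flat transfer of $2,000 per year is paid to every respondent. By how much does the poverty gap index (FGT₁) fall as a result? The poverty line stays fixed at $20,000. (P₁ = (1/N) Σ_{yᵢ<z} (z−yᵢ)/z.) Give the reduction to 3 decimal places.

0.060

Before: below the line — $11,000, $13,000, $15,000; poverty gap index (FGT₁) = 0.21000.
After the $2,000 transfer: below the line — $13,000, $15,000, $17,000; poverty gap index (FGT₁) = 0.15000.
Reduction = 0.21000 − 0.15000 = 0.060.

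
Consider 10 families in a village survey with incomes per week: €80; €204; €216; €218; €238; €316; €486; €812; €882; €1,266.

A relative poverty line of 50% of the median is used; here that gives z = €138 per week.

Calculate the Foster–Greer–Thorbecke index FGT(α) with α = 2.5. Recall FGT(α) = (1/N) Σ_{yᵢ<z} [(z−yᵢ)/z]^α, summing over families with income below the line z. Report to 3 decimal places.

Below the line: €80 (q = 1 of N = 10).
Normalized shortfalls: (138−80)/138 = 0.4203.
Raised to α = 2.5: 0.11452.
Sum = 0.114518; FGT(2.5) = 0.114518 / 10 = 0.011.

0.011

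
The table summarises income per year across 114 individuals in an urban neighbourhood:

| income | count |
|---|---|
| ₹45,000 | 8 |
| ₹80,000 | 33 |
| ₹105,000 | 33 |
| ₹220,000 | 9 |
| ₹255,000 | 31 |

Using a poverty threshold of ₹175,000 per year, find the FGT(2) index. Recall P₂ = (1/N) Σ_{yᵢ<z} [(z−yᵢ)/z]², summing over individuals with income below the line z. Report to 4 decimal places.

0.1703

Below z: 8×₹45,000, 33×₹80,000, 33×₹105,000 (q = 74 of N = 114).
Shortfall ratios: (175000−45000)/175000 = 0.7429 (×8); (175000−80000)/175000 = 0.5429 (×33); (175000−105000)/175000 = 0.4000 (×33).
Squared: 0.5518 (×8); 0.2947 (×33); 0.1600 (×33).
Sum = 19.419592; P₂ = 19.419592 / 114 = 0.1703.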